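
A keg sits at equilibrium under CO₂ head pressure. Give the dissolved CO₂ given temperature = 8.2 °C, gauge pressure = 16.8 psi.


vols = (P + 14.695)·(0.01821 + 0.09011·e^(−0.04·T))
vols = (16.8 + 14.695)·(0.01821 + 0.09011·e^(−0.04·8.2))

2.6179 volumes


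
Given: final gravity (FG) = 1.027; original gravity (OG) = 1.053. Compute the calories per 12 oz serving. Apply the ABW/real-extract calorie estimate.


ABW = (OG−FG)·131.25·0.79/FG;  °P = 259 − 259/SG (for OG→OE and FG→AE);  RE = 0.1808·OE + 0.8192·AE;  Cal = (6.9·ABW + 4·(RE−0.1))·FG·3.55
ABW = (1.053 − 1.027)·131.25·0.79/1.027 = 2.6250
OE = 259 − 259/1.053 = 13.0361 °P
AE = 259 − 259/1.027 = 6.8092 °P
RE = 0.1808·13.0361 + 0.8192·6.8092 = 7.9350 °P
Cal = (6.9·2.6250 + 4·(7.9350−0.1))·1.027·3.55

180.2961 kcal


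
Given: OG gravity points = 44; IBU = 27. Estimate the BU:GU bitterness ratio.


BU:GU = IBU / OG_points
BU:GU = 27 / 44

0.6136


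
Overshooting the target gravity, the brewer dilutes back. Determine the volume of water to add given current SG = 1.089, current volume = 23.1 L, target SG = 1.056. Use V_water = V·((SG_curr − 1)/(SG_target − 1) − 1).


V_water = 23.1·((1.089 − 1)/(1.056 − 1) − 1)

13.6125 L


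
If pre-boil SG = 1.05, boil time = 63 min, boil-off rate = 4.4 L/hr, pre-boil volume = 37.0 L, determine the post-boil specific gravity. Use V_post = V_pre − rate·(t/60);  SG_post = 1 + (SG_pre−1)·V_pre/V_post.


V_post = 37.0 − 4.4·(63/60) = 32.3800
SG_post = 1 + (1.05 − 1)·37.0/32.3800

1.0571


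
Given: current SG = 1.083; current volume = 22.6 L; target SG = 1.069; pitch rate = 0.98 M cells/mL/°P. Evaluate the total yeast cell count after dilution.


V_w = V·((SG_c−1)/(SG_t−1)−1);  °P = 259 − 259/SG_t;  cells = rate·(V+V_w)·°P
V_w = 22.6·((1.083−1)/(1.069−1)−1) = 4.5855
V_final = 22.6 + 4.5855 = 27.1855
°P = 259 − 259/1.069 = 16.7175
cells = 0.98·27.1855·16.7175

445.3841 billion cells


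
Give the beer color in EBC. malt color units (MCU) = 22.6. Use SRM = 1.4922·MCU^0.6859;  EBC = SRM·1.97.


SRM = 1.4922·22.6^0.6859 = 12.6651
EBC = 12.6651·1.97

24.9503 EBC


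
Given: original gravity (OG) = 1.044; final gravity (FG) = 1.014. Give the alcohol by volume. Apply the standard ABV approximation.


ABV = (OG − FG) · 131.25
ABV = (1.044 − 1.014) · 131.25

3.9375 % ABV


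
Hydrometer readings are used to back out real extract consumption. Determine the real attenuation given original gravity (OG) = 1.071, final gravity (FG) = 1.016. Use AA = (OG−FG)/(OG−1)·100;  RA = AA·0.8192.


AA = (1.071 − 1.016)/(1.071 − 1)·100 = 77.4648
RA = 77.4648·0.8192

63.4592 %


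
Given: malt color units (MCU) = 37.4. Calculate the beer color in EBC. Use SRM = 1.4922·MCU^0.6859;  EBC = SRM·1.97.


SRM = 1.4922·37.4^0.6859 = 17.8920
EBC = 17.8920·1.97

35.2473 EBC


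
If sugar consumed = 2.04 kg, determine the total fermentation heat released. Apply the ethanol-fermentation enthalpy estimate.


Q = m_sugar · 590 kJ/kg
Q = 2.04 · 590

1203.6000 kJ


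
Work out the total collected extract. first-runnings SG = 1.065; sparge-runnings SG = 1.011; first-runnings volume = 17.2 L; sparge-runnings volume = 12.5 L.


total = Σ (SG_i − 1)·1000·V_i
first = (1.065 − 1)·1000·17.2 = 1118.0000
sparge = (1.011 − 1)·1000·12.5 = 137.5000
total = 1118.0000 + 137.5000

1255.5000 gravity·L


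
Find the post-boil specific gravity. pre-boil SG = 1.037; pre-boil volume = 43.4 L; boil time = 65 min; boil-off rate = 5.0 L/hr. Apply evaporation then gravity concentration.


V_post = V_pre − rate·(t/60);  SG_post = 1 + (SG_pre−1)·V_pre/V_post
V_post = 43.4 − 5.0·(65/60) = 37.9833
SG_post = 1 + (1.037 − 1)·43.4/37.9833

1.0423


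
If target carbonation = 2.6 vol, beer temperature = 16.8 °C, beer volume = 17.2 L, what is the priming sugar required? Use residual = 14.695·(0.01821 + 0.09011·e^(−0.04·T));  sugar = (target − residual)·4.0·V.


residual = 14.695·(0.01821 + 0.09011·e^(−0.04·16.8)) = 0.9438
sugar = (2.6 − 0.9438)·4.0·17.2

113.9445 g


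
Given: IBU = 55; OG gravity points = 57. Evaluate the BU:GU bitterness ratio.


BU:GU = IBU / OG_points
BU:GU = 55 / 57

0.9649


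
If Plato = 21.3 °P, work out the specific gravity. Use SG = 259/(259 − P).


SG = 259/(259 − 21.3)

1.0896


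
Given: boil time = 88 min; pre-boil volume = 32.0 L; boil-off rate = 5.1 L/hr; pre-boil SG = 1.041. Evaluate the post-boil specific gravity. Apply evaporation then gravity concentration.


V_post = V_pre − rate·(t/60);  SG_post = 1 + (SG_pre−1)·V_pre/V_post
V_post = 32.0 − 5.1·(88/60) = 24.5200
SG_post = 1 + (1.041 − 1)·32.0/24.5200

1.0535


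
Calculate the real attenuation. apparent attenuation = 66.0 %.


RA = AA · 0.8192
RA = 66.0 · 0.8192

54.0672 %


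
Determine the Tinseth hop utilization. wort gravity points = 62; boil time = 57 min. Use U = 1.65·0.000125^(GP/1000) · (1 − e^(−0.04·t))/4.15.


bigness = 1.65·0.000125^(62/1000) = 0.9451
boil_factor = (1 − e^(−0.04·57))/4.15 = 0.2163
U = 0.9451 · 0.2163

0.2044


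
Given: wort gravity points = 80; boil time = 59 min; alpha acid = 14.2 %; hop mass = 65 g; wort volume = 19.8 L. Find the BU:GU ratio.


U = 1.65·0.000125^(GP/1000)·(1−e^(−0.04t))/4.15;  IBU = (α/100)·m·U·1000/V;  BU:GU = IBU/GP
U = 1.65·0.000125^(80/1000)·(1−e^(−0.04·59))/4.15 = 0.1754
IBU = (14.2/100)·65·0.1754·1000/19.8 = 81.7809
BU:GU = 81.7809/80

1.0223


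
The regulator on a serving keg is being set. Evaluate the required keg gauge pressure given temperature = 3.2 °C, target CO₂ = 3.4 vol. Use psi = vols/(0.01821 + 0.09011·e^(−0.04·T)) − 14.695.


psi = 3.4/(0.01821 + 0.09011·e^(−0.04·3.2)) − 14.695

20.1791 psi


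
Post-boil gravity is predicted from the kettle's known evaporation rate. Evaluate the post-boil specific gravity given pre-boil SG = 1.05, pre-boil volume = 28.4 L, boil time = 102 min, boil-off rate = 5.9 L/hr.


V_post = V_pre − rate·(t/60);  SG_post = 1 + (SG_pre−1)·V_pre/V_post
V_post = 28.4 − 5.9·(102/60) = 18.3700
SG_post = 1 + (1.05 − 1)·28.4/18.3700

1.0773


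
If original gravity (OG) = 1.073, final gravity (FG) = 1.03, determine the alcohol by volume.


ABV = (OG − FG) · 131.25
ABV = (1.073 − 1.03) · 131.25

5.6437 % ABV


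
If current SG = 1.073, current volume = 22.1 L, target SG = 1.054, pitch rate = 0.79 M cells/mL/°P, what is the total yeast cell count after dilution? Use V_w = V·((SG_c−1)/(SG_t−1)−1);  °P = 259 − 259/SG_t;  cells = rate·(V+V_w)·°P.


V_w = 22.1·((1.073−1)/(1.054−1)−1) = 7.7759
V_final = 22.1 + 7.7759 = 29.8759
°P = 259 − 259/1.054 = 13.2694
cells = 0.79·29.8759·13.2694

313.1853 billion cells


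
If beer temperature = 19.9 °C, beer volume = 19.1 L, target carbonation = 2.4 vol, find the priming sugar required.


residual = 14.695·(0.01821 + 0.09011·e^(−0.04·T));  sugar = (target − residual)·4.0·V
residual = 14.695·(0.01821 + 0.09011·e^(−0.04·19.9)) = 0.8650
sugar = (2.4 − 0.8650)·4.0·19.1

117.2765 g


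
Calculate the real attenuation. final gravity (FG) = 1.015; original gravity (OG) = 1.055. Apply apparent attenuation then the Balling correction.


AA = (OG−FG)/(OG−1)·100;  RA = AA·0.8192
AA = (1.055 − 1.015)/(1.055 − 1)·100 = 72.7273
RA = 72.7273·0.8192

59.5782 %


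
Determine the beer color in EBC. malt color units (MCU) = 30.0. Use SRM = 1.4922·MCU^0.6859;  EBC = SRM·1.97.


SRM = 1.4922·30.0^0.6859 = 15.3810
EBC = 15.3810·1.97

30.3006 EBC


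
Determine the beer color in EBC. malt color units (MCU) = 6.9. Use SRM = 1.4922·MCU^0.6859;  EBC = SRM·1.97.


SRM = 1.4922·6.9^0.6859 = 5.6130
EBC = 5.6130·1.97

11.0576 EBC


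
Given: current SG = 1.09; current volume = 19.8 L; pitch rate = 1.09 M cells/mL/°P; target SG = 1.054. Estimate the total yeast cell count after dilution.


V_w = V·((SG_c−1)/(SG_t−1)−1);  °P = 259 − 259/SG_t;  cells = rate·(V+V_w)·°P
V_w = 19.8·((1.09−1)/(1.054−1)−1) = 13.2000
V_final = 19.8 + 13.2000 = 33.0000
°P = 259 − 259/1.054 = 13.2694
cells = 1.09·33.0000·13.2694

477.3021 billion cells


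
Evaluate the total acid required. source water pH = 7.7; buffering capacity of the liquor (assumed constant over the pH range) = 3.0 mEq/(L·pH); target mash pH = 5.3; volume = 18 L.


acid = buffering capacity · (pH_source − pH_target) · V
acid = 3.0 · (7.7 − 5.3) · 18

129.6000 mEq


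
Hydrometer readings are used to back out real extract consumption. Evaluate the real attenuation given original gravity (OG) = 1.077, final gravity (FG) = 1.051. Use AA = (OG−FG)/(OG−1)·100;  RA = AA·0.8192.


AA = (1.077 − 1.051)/(1.077 − 1)·100 = 33.7662
RA = 33.7662·0.8192

27.6613 %


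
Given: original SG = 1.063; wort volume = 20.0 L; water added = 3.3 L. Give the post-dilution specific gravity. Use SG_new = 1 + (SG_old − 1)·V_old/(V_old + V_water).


pts = (1.063 − 1)·1000·20.0/(20.0 + 3.3) = 54.0773
SG_new = 1 + 54.0773/1000

1.0541


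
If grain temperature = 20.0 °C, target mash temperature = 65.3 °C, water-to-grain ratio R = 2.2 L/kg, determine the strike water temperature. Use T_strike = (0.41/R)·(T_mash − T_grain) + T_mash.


T_strike = (0.41/2.2)·(65.3 − 20.0) + 65.3

73.7423 °C


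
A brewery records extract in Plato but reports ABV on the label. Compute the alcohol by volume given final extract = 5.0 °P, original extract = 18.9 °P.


SG = 259/(259 − P);  ABV = (OG − FG)·131.25
OG = 259/(259 − 18.9) = 1.0787
FG = 259/(259 − 5.0) = 1.0197
ABV = (1.0787 − 1.0197)·131.25

7.7480 % ABV


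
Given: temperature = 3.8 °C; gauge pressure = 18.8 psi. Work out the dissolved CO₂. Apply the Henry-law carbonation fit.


vols = (P + 14.695)·(0.01821 + 0.09011·e^(−0.04·T))
vols = (18.8 + 14.695)·(0.01821 + 0.09011·e^(−0.04·3.8))

3.2026 volumes


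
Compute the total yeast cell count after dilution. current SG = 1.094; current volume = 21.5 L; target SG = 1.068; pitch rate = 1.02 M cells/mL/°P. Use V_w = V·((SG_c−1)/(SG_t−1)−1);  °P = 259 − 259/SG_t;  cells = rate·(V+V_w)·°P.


V_w = 21.5·((1.094−1)/(1.068−1)−1) = 8.2206
V_final = 21.5 + 8.2206 = 29.7206
°P = 259 − 259/1.068 = 16.4906
cells = 1.02·29.7206·16.4906

499.9137 billion cells


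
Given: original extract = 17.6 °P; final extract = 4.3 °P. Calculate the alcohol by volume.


SG = 259/(259 − P);  ABV = (OG − FG)·131.25
OG = 259/(259 − 17.6) = 1.0729
FG = 259/(259 − 4.3) = 1.0169
ABV = (1.0729 − 1.0169)·131.25

7.3533 % ABV


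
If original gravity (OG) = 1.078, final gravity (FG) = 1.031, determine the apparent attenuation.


AA = (OG − FG)/(OG − 1) · 100
AA = (1.078 − 1.031)/(1.078 − 1) · 100

60.2564 %


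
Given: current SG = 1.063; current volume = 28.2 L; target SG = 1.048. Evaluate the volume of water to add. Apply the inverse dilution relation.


V_water = V·((SG_curr − 1)/(SG_target − 1) − 1)
V_water = 28.2·((1.063 − 1)/(1.048 − 1) − 1)

8.8125 L


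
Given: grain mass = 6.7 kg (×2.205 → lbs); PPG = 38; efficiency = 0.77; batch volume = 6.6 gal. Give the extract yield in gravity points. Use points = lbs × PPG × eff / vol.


lbs = 6.7 × 2.205 = 14.7735
points = 14.7735 × 38 × 0.77 / 6.6

65.4959 points


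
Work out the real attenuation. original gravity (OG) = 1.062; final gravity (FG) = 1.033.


AA = (OG−FG)/(OG−1)·100;  RA = AA·0.8192
AA = (1.062 − 1.033)/(1.062 − 1)·100 = 46.7742
RA = 46.7742·0.8192

38.3174 %


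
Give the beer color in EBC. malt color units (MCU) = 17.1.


SRM = 1.4922·MCU^0.6859;  EBC = SRM·1.97
SRM = 1.4922·17.1^0.6859 = 10.4602
EBC = 10.4602·1.97

20.6066 EBC


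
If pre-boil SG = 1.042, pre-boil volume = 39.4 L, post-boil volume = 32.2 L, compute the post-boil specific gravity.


SG_post = 1 + (SG_pre − 1)·V_pre/V_post
pts_pre = (1.042 − 1)·1000 = 42.0000
pts_post = 42.0000·39.4/32.2 = 51.3913
SG_post = 1 + 51.3913/1000

1.0514


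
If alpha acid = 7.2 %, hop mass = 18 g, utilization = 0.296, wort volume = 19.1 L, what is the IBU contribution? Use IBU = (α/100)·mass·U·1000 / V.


IBU = (7.2/100)·18·0.296·1000 / 19.1

20.0846 IBU


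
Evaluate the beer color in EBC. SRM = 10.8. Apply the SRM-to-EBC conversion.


EBC = SRM · 1.97
EBC = 10.8 · 1.97

21.2760 EBC


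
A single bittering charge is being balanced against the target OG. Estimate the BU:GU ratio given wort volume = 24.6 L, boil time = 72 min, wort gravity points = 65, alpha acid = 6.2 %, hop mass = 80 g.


U = 1.65·0.000125^(GP/1000)·(1−e^(−0.04t))/4.15;  IBU = (α/100)·m·U·1000/V;  BU:GU = IBU/GP
U = 1.65·0.000125^(65/1000)·(1−e^(−0.04·72))/4.15 = 0.2092
IBU = (6.2/100)·80·0.2092·1000/24.6 = 42.1883
BU:GU = 42.1883/65

0.6491


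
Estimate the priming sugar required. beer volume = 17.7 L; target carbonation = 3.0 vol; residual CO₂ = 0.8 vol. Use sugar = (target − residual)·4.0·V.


sugar = (3.0 − 0.8)·4.0·17.7

155.7600 g


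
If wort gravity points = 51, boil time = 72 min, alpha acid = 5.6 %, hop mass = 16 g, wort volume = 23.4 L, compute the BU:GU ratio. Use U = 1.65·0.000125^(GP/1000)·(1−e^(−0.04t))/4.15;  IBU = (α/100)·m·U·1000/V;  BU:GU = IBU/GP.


U = 1.65·0.000125^(51/1000)·(1−e^(−0.04·72))/4.15 = 0.2373
IBU = (5.6/100)·16·0.2373·1000/23.4 = 9.0862
BU:GU = 9.0862/51

0.1782


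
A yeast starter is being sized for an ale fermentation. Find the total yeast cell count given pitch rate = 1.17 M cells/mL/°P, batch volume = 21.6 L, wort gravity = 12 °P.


cells (billions) = rate · V_L · °P
cells = 1.17 · 21.6 · 12

303.2640 billion cells


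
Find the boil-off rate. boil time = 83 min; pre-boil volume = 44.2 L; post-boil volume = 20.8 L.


rate = (V_pre − V_post) / (t_min/60)
rate = (44.2 − 20.8) / (83/60)

16.9157 L/hr


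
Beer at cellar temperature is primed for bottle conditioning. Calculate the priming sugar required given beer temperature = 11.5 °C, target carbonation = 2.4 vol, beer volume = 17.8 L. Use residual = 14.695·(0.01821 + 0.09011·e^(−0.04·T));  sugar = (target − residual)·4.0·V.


residual = 14.695·(0.01821 + 0.09011·e^(−0.04·11.5)) = 1.1035
sugar = (2.4 − 1.1035)·4.0·17.8

92.3093 g


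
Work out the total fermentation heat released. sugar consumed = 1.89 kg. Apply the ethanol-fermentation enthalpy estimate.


Q = m_sugar · 590 kJ/kg
Q = 1.89 · 590

1115.1000 kJ


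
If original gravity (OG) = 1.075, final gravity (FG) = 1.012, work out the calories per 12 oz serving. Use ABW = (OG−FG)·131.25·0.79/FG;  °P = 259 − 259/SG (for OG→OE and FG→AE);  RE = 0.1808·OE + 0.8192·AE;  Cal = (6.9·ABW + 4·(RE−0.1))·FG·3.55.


ABW = (1.075 − 1.012)·131.25·0.79/1.012 = 6.4549
OE = 259 − 259/1.075 = 18.0698 °P
AE = 259 − 259/1.012 = 3.0711 °P
RE = 0.1808·18.0698 + 0.8192·3.0711 = 5.7829 °P
Cal = (6.9·6.4549 + 4·(5.7829−0.1))·1.012·3.55

241.6745 kcal


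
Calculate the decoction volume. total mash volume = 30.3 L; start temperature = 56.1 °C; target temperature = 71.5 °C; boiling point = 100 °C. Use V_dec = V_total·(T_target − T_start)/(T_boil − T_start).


V_dec = 30.3·(71.5 − 56.1)/(100 − 56.1)

10.6292 L


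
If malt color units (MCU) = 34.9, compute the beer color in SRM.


SRM = 1.4922 · MCU^0.6859
SRM = 1.4922 · 34.9^0.6859

17.0628 SRM


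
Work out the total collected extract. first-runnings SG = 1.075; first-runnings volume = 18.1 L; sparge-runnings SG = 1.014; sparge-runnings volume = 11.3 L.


total = Σ (SG_i − 1)·1000·V_i
first = (1.075 − 1)·1000·18.1 = 1357.5000
sparge = (1.014 − 1)·1000·11.3 = 158.2000
total = 1357.5000 + 158.2000

1515.7000 gravity·L


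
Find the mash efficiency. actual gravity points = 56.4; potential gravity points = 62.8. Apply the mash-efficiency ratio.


efficiency = actual / potential × 100
efficiency = 56.4 / 62.8 × 100

89.8089 %


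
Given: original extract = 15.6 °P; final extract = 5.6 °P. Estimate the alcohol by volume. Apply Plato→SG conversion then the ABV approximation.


SG = 259/(259 − P);  ABV = (OG − FG)·131.25
OG = 259/(259 − 15.6) = 1.0641
FG = 259/(259 − 5.6) = 1.0221
ABV = (1.0641 − 1.0221)·131.25

5.5115 % ABV


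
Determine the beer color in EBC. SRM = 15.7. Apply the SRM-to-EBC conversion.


EBC = SRM · 1.97
EBC = 15.7 · 1.97

30.9290 EBC


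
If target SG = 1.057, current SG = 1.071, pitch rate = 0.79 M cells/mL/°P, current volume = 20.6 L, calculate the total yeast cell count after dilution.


V_w = V·((SG_c−1)/(SG_t−1)−1);  °P = 259 − 259/SG_t;  cells = rate·(V+V_w)·°P
V_w = 20.6·((1.071−1)/(1.057−1)−1) = 5.0596
V_final = 20.6 + 5.0596 = 25.6596
°P = 259 − 259/1.057 = 13.9669
cells = 0.79·25.6596·13.9669

283.1245 billion cells


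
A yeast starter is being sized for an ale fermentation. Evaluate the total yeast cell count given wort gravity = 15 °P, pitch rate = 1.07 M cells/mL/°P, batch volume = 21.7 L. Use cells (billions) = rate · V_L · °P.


cells = 1.07 · 21.7 · 15

348.2850 billion cells


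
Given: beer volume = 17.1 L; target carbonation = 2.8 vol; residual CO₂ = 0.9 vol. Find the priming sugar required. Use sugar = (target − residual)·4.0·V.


sugar = (2.8 − 0.9)·4.0·17.1

129.9600 g


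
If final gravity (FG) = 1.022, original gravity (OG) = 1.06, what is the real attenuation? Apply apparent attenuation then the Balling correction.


AA = (OG−FG)/(OG−1)·100;  RA = AA·0.8192
AA = (1.06 − 1.022)/(1.06 − 1)·100 = 63.3333
RA = 63.3333·0.8192

51.8827 %


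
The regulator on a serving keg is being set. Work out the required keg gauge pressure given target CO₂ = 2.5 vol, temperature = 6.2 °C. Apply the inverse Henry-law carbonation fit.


psi = vols/(0.01821 + 0.09011·e^(−0.04·T)) − 14.695
psi = 2.5/(0.01821 + 0.09011·e^(−0.04·6.2)) − 14.695

13.5446 psi


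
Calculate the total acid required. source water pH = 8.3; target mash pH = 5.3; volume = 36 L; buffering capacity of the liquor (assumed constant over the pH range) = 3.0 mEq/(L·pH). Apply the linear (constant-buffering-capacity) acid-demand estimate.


acid = buffering capacity · (pH_source − pH_target) · V
acid = 3.0 · (8.3 − 5.3) · 36

324.0000 mEq


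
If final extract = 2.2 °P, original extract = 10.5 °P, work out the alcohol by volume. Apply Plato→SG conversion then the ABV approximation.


SG = 259/(259 − P);  ABV = (OG − FG)·131.25
OG = 259/(259 − 10.5) = 1.0423
FG = 259/(259 − 2.2) = 1.0086
ABV = (1.0423 − 1.0086)·131.25

4.4214 % ABV


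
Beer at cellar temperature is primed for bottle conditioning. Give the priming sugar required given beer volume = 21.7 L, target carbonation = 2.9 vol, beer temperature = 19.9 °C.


residual = 14.695·(0.01821 + 0.09011·e^(−0.04·T));  sugar = (target − residual)·4.0·V
residual = 14.695·(0.01821 + 0.09011·e^(−0.04·19.9)) = 0.8650
sugar = (2.9 − 0.8650)·4.0·21.7

176.6409 g


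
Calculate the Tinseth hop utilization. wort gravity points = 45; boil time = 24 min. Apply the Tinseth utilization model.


U = 1.65·0.000125^(GP/1000) · (1 − e^(−0.04·t))/4.15
bigness = 1.65·0.000125^(45/1000) = 1.1011
boil_factor = (1 − e^(−0.04·24))/4.15 = 0.1487
U = 1.1011 · 0.1487

0.1637


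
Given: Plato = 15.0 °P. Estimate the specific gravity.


SG = 259/(259 − P)
SG = 259/(259 − 15.0)

1.0615


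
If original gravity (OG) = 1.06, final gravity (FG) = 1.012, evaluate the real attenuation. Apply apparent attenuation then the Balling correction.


AA = (OG−FG)/(OG−1)·100;  RA = AA·0.8192
AA = (1.06 − 1.012)/(1.06 − 1)·100 = 80.0000
RA = 80.0000·0.8192

65.5360 %


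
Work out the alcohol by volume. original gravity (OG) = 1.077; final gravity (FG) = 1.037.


ABV = (OG − FG) · 131.25
ABV = (1.077 − 1.037) · 131.25

5.2500 % ABV


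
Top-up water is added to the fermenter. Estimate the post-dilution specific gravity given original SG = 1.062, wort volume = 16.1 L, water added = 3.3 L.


SG_new = 1 + (SG_old − 1)·V_old/(V_old + V_water)
pts = (1.062 − 1)·1000·16.1/(16.1 + 3.3) = 51.4536
SG_new = 1 + 51.4536/1000

1.0515


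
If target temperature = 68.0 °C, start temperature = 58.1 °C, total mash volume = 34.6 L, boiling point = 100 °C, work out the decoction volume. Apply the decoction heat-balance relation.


V_dec = V_total·(T_target − T_start)/(T_boil − T_start)
V_dec = 34.6·(68.0 − 58.1)/(100 − 58.1)

8.1752 L


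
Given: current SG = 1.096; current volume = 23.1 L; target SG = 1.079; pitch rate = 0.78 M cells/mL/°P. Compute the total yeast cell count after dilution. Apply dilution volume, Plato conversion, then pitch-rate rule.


V_w = V·((SG_c−1)/(SG_t−1)−1);  °P = 259 − 259/SG_t;  cells = rate·(V+V_w)·°P
V_w = 23.1·((1.096−1)/(1.079−1)−1) = 4.9709
V_final = 23.1 + 4.9709 = 28.0709
°P = 259 − 259/1.079 = 18.9629
cells = 0.78·28.0709·18.9629

415.1988 billion cells


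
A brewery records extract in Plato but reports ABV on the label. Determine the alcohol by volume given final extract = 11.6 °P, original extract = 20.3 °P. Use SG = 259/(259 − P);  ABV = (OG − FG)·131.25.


OG = 259/(259 − 20.3) = 1.0850
FG = 259/(259 − 11.6) = 1.0469
ABV = (1.0850 − 1.0469)·131.25

5.0080 % ABV


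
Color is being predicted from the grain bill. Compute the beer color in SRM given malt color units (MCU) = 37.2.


SRM = 1.4922 · MCU^0.6859
SRM = 1.4922 · 37.2^0.6859

17.8264 SRM


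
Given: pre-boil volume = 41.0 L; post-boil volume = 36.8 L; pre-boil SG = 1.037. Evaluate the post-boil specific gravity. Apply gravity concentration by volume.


SG_post = 1 + (SG_pre − 1)·V_pre/V_post
pts_pre = (1.037 − 1)·1000 = 37.0000
pts_post = 37.0000·41.0/36.8 = 41.2228
SG_post = 1 + 41.2228/1000

1.0412


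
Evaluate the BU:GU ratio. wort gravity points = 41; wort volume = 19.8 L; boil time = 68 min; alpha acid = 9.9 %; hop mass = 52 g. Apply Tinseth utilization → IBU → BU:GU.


U = 1.65·0.000125^(GP/1000)·(1−e^(−0.04t))/4.15;  IBU = (α/100)·m·U·1000/V;  BU:GU = IBU/GP
U = 1.65·0.000125^(41/1000)·(1−e^(−0.04·68))/4.15 = 0.2569
IBU = (9.9/100)·52·0.2569·1000/19.8 = 66.8017
BU:GU = 66.8017/41

1.6293


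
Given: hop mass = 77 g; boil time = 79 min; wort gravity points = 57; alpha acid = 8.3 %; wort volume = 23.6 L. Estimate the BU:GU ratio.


U = 1.65·0.000125^(GP/1000)·(1−e^(−0.04t))/4.15;  IBU = (α/100)·m·U·1000/V;  BU:GU = IBU/GP
U = 1.65·0.000125^(57/1000)·(1−e^(−0.04·79))/4.15 = 0.2281
IBU = (8.3/100)·77·0.2281·1000/23.6 = 61.7716
BU:GU = 61.7716/57

1.0837


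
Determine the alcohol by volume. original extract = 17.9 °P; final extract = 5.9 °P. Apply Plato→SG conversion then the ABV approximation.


SG = 259/(259 − P);  ABV = (OG − FG)·131.25
OG = 259/(259 − 17.9) = 1.0742
FG = 259/(259 − 5.9) = 1.0233
ABV = (1.0742 − 1.0233)·131.25

6.6848 % ABV


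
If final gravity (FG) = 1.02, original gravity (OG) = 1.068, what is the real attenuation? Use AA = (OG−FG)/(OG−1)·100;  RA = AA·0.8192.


AA = (1.068 − 1.02)/(1.068 − 1)·100 = 70.5882
RA = 70.5882·0.8192

57.8259 %


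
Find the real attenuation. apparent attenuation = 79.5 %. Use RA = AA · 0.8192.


RA = 79.5 · 0.8192

65.1264 %


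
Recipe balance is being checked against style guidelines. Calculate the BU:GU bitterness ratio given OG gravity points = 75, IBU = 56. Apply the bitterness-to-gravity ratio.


BU:GU = IBU / OG_points
BU:GU = 56 / 75

0.7467


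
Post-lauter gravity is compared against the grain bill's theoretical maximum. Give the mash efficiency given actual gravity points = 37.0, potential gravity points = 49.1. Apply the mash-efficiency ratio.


efficiency = actual / potential × 100
efficiency = 37.0 / 49.1 × 100

75.3564 %


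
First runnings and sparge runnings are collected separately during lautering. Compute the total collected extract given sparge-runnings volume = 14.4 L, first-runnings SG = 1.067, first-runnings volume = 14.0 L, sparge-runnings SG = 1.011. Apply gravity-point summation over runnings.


total = Σ (SG_i − 1)·1000·V_i
first = (1.067 − 1)·1000·14.0 = 938.0000
sparge = (1.011 − 1)·1000·14.4 = 158.4000
total = 938.0000 + 158.4000

1096.4000 gravity·L


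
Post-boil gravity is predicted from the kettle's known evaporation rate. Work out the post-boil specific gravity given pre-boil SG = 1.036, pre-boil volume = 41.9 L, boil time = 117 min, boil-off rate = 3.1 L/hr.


V_post = V_pre − rate·(t/60);  SG_post = 1 + (SG_pre−1)·V_pre/V_post
V_post = 41.9 − 3.1·(117/60) = 35.8550
SG_post = 1 + (1.036 − 1)·41.9/35.8550

1.0421


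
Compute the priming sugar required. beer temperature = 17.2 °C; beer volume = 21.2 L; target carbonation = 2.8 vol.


residual = 14.695·(0.01821 + 0.09011·e^(−0.04·T));  sugar = (target − residual)·4.0·V
residual = 14.695·(0.01821 + 0.09011·e^(−0.04·17.2)) = 0.9331
sugar = (2.8 − 0.9331)·4.0·21.2

158.3135 g


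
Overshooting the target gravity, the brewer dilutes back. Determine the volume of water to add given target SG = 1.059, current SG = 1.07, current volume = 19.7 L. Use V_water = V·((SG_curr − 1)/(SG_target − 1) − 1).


V_water = 19.7·((1.07 − 1)/(1.059 − 1) − 1)

3.6729 L


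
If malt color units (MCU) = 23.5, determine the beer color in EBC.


SRM = 1.4922·MCU^0.6859;  EBC = SRM·1.97
SRM = 1.4922·23.5^0.6859 = 13.0090
EBC = 13.0090·1.97

25.6276 EBC


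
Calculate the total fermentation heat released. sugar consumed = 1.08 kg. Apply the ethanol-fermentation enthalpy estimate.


Q = m_sugar · 590 kJ/kg
Q = 1.08 · 590

637.2000 kJ


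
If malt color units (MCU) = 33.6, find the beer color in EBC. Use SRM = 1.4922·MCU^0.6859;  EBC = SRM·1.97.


SRM = 1.4922·33.6^0.6859 = 16.6243
EBC = 16.6243·1.97

32.7499 EBC


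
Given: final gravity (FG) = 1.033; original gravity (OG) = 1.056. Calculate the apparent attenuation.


AA = (OG − FG)/(OG − 1) · 100
AA = (1.056 − 1.033)/(1.056 − 1) · 100

41.0714 %


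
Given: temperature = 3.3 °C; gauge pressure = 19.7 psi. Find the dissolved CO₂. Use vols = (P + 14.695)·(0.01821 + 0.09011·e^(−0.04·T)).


vols = (19.7 + 14.695)·(0.01821 + 0.09011·e^(−0.04·3.3))

3.3424 volumes


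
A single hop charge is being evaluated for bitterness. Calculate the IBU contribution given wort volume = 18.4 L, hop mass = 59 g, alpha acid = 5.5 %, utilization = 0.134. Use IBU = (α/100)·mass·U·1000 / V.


IBU = (5.5/100)·59·0.134·1000 / 18.4

23.6321 IBU


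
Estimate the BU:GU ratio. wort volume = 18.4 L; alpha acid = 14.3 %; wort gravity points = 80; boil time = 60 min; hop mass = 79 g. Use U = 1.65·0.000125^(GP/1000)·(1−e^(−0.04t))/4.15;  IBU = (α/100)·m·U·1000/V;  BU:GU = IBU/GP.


U = 1.65·0.000125^(80/1000)·(1−e^(−0.04·60))/4.15 = 0.1762
IBU = (14.3/100)·79·0.1762·1000/18.4 = 108.1515
BU:GU = 108.1515/80

1.3519


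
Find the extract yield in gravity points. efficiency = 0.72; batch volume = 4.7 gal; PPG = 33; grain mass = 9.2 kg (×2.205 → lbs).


points = lbs × PPG × eff / vol
lbs = 9.2 × 2.205 = 20.2860
points = 20.2860 × 33 × 0.72 / 4.7

102.5522 points


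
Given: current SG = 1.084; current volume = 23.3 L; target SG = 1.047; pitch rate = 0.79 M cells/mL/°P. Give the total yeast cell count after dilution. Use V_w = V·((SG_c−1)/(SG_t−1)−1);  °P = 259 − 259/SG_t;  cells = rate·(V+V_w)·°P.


V_w = 23.3·((1.084−1)/(1.047−1)−1) = 18.3426
V_final = 23.3 + 18.3426 = 41.6426
°P = 259 − 259/1.047 = 11.6266
cells = 0.79·41.6426·11.6266

382.4859 billion cells


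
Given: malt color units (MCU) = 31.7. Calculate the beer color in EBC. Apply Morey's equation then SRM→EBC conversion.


SRM = 1.4922·MCU^0.6859;  EBC = SRM·1.97
SRM = 1.4922·31.7^0.6859 = 15.9736
EBC = 15.9736·1.97

31.4680 EBC


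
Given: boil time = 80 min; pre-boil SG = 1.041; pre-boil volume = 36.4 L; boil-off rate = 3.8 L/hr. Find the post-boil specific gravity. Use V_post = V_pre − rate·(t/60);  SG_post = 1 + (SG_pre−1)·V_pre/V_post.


V_post = 36.4 − 3.8·(80/60) = 31.3333
SG_post = 1 + (1.041 − 1)·36.4/31.3333

1.0476


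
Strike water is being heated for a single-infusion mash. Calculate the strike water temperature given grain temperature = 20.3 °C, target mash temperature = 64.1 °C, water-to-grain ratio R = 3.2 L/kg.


T_strike = (0.41/R)·(T_mash − T_grain) + T_mash
T_strike = (0.41/3.2)·(64.1 − 20.3) + 64.1

69.7119 °C


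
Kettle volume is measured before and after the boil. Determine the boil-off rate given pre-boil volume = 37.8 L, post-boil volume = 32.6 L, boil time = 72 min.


rate = (V_pre − V_post) / (t_min/60)
rate = (37.8 − 32.6) / (72/60)

4.3333 L/hr


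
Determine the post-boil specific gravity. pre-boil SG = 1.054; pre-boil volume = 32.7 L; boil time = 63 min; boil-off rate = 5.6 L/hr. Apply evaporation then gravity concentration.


V_post = V_pre − rate·(t/60);  SG_post = 1 + (SG_pre−1)·V_pre/V_post
V_post = 32.7 − 5.6·(63/60) = 26.8200
SG_post = 1 + (1.054 − 1)·32.7/26.8200

1.0658


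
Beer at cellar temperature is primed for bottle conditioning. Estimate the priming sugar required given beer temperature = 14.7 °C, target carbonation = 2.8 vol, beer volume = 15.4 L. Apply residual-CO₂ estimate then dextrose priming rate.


residual = 14.695·(0.01821 + 0.09011·e^(−0.04·T));  sugar = (target − residual)·4.0·V
residual = 14.695·(0.01821 + 0.09011·e^(−0.04·14.7)) = 1.0031
sugar = (2.8 − 1.0031)·4.0·15.4

110.6898 g


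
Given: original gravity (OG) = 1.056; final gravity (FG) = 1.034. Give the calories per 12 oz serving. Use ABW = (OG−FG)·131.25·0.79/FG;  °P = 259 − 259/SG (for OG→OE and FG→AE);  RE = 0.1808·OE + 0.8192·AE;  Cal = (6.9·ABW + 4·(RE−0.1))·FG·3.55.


ABW = (1.056 − 1.034)·131.25·0.79/1.034 = 2.2061
OE = 259 − 259/1.056 = 13.7348 °P
AE = 259 − 259/1.034 = 8.5164 °P
RE = 0.1808·13.7348 + 0.8192·8.5164 = 9.4599 °P
Cal = (6.9·2.2061 + 4·(9.4599−0.1))·1.034·3.55

193.3061 kcal


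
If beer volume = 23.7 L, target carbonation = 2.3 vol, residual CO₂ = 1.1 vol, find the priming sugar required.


sugar = (target − residual)·4.0·V
sugar = (2.3 − 1.1)·4.0·23.7

113.7600 g


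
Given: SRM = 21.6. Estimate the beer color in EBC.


EBC = SRM · 1.97
EBC = 21.6 · 1.97

42.5520 EBC


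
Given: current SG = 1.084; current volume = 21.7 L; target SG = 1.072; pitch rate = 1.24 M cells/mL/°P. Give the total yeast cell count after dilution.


V_w = V·((SG_c−1)/(SG_t−1)−1);  °P = 259 − 259/SG_t;  cells = rate·(V+V_w)·°P
V_w = 21.7·((1.084−1)/(1.072−1)−1) = 3.6167
V_final = 21.7 + 3.6167 = 25.3167
°P = 259 − 259/1.072 = 17.3955
cells = 1.24·25.3167·17.3955

546.0918 billion cells


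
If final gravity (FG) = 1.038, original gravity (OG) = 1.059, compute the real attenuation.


AA = (OG−FG)/(OG−1)·100;  RA = AA·0.8192
AA = (1.059 − 1.038)/(1.059 − 1)·100 = 35.5932
RA = 35.5932·0.8192

29.1580 %


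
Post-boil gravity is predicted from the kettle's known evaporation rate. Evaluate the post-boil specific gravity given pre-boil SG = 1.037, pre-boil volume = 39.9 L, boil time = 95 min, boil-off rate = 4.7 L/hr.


V_post = V_pre − rate·(t/60);  SG_post = 1 + (SG_pre−1)·V_pre/V_post
V_post = 39.9 − 4.7·(95/60) = 32.4583
SG_post = 1 + (1.037 − 1)·39.9/32.4583

1.0455


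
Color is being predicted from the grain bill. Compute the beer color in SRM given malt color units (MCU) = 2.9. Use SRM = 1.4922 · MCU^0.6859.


SRM = 1.4922 · 2.9^0.6859

3.0973 SRM


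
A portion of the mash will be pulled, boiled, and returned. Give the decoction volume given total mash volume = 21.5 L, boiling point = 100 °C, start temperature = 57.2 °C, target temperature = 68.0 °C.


V_dec = V_total·(T_target − T_start)/(T_boil − T_start)
V_dec = 21.5·(68.0 − 57.2)/(100 − 57.2)

5.4252 L


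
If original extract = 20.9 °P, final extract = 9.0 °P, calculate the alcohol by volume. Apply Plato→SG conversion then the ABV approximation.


SG = 259/(259 − P);  ABV = (OG − FG)·131.25
OG = 259/(259 − 20.9) = 1.0878
FG = 259/(259 − 9.0) = 1.0360
ABV = (1.0878 − 1.0360)·131.25

6.7959 % ABV


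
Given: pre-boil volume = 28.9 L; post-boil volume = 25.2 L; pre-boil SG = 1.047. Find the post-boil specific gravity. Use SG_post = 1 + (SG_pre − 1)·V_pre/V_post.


pts_pre = (1.047 − 1)·1000 = 47.0000
pts_post = 47.0000·28.9/25.2 = 53.9008
SG_post = 1 + 53.9008/1000

1.0539


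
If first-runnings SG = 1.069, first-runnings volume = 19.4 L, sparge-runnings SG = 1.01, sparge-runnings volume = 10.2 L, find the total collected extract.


total = Σ (SG_i − 1)·1000·V_i
first = (1.069 − 1)·1000·19.4 = 1338.6000
sparge = (1.01 − 1)·1000·10.2 = 102.0000
total = 1338.6000 + 102.0000

1440.6000 gravity·L


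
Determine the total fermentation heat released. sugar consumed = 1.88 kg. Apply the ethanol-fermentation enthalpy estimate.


Q = m_sugar · 590 kJ/kg
Q = 1.88 · 590

1109.2000 kJ


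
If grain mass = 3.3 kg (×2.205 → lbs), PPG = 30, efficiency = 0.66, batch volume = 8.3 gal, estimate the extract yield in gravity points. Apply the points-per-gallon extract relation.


points = lbs × PPG × eff / vol
lbs = 3.3 × 2.205 = 7.2765
points = 7.2765 × 30 × 0.66 / 8.3

17.3584 points


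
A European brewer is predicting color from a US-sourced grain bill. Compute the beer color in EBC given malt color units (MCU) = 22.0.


SRM = 1.4922·MCU^0.6859;  EBC = SRM·1.97
SRM = 1.4922·22.0^0.6859 = 12.4335
EBC = 12.4335·1.97

24.4941 EBC


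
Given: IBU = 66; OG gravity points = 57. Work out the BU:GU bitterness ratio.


BU:GU = IBU / OG_points
BU:GU = 66 / 57

1.1579


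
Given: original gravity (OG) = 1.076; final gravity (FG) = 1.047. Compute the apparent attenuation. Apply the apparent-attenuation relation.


AA = (OG − FG)/(OG − 1) · 100
AA = (1.076 − 1.047)/(1.076 − 1) · 100

38.1579 %


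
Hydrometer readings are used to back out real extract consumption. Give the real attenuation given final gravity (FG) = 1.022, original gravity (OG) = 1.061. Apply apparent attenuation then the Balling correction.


AA = (OG−FG)/(OG−1)·100;  RA = AA·0.8192
AA = (1.061 − 1.022)/(1.061 − 1)·100 = 63.9344
RA = 63.9344·0.8192

52.3751 %


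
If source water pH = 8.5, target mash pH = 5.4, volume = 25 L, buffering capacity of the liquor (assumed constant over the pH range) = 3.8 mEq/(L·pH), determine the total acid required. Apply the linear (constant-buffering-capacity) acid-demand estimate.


acid = buffering capacity · (pH_source − pH_target) · V
acid = 3.8 · (8.5 − 5.4) · 25

294.5000 mEq


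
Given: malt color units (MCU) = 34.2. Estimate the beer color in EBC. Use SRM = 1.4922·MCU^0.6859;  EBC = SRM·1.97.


SRM = 1.4922·34.2^0.6859 = 16.8273
EBC = 16.8273·1.97

33.1499 EBC


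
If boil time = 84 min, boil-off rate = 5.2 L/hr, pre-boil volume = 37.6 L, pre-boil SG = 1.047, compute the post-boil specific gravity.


V_post = V_pre − rate·(t/60);  SG_post = 1 + (SG_pre−1)·V_pre/V_post
V_post = 37.6 − 5.2·(84/60) = 30.3200
SG_post = 1 + (1.047 − 1)·37.6/30.3200

1.0583


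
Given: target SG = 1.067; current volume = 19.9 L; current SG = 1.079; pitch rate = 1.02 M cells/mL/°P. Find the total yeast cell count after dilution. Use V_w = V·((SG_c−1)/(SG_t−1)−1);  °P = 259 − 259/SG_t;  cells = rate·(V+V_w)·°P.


V_w = 19.9·((1.079−1)/(1.067−1)−1) = 3.5642
V_final = 19.9 + 3.5642 = 23.4642
°P = 259 − 259/1.067 = 16.2634
cells = 1.02·23.4642·16.2634

389.2384 billion cells


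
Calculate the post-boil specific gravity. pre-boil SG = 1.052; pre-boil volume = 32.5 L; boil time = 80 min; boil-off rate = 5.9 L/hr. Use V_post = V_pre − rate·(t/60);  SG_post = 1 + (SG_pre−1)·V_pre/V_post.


V_post = 32.5 − 5.9·(80/60) = 24.6333
SG_post = 1 + (1.052 − 1)·32.5/24.6333

1.0686


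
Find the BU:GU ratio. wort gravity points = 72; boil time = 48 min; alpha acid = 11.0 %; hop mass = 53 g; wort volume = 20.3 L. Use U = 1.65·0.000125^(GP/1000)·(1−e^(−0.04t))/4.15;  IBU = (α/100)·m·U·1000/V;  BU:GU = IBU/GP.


U = 1.65·0.000125^(72/1000)·(1−e^(−0.04·48))/4.15 = 0.1776
IBU = (11.0/100)·53·0.1776·1000/20.3 = 51.0194
BU:GU = 51.0194/72

0.7086


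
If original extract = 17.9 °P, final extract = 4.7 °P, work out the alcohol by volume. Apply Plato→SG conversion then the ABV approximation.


SG = 259/(259 − P);  ABV = (OG − FG)·131.25
OG = 259/(259 − 17.9) = 1.0742
FG = 259/(259 − 4.7) = 1.0185
ABV = (1.0742 − 1.0185)·131.25

7.3186 % ABV


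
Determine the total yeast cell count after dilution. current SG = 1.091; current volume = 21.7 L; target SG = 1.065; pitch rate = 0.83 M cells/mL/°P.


V_w = V·((SG_c−1)/(SG_t−1)−1);  °P = 259 − 259/SG_t;  cells = rate·(V+V_w)·°P
V_w = 21.7·((1.091−1)/(1.065−1)−1) = 8.6800
V_final = 21.7 + 8.6800 = 30.3800
°P = 259 − 259/1.065 = 15.8075
cells = 0.83·30.3800·15.8075

398.5927 billion cells


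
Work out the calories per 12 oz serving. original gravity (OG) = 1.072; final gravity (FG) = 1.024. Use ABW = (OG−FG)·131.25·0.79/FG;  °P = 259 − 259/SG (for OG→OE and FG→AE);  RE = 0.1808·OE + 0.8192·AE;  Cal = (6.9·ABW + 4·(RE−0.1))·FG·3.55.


ABW = (1.072 − 1.024)·131.25·0.79/1.024 = 4.8604
OE = 259 − 259/1.072 = 17.3955 °P
AE = 259 − 259/1.024 = 6.0703 °P
RE = 0.1808·17.3955 + 0.8192·6.0703 = 8.1179 °P
Cal = (6.9·4.8604 + 4·(8.1179−0.1))·1.024·3.55

238.4984 kcal


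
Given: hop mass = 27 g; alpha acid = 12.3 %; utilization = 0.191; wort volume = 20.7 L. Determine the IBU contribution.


IBU = (α/100)·mass·U·1000 / V
IBU = (12.3/100)·27·0.191·1000 / 20.7

30.6430 IBU


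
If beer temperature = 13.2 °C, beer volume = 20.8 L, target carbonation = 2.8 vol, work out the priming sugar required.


residual = 14.695·(0.01821 + 0.09011·e^(−0.04·T));  sugar = (target − residual)·4.0·V
residual = 14.695·(0.01821 + 0.09011·e^(−0.04·13.2)) = 1.0486
sugar = (2.8 − 1.0486)·4.0·20.8

145.7192 g


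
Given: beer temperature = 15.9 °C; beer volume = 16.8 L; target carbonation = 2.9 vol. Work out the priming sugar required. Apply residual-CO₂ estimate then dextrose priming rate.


residual = 14.695·(0.01821 + 0.09011·e^(−0.04·T));  sugar = (target − residual)·4.0·V
residual = 14.695·(0.01821 + 0.09011·e^(−0.04·15.9)) = 0.9686
sugar = (2.9 − 0.9686)·4.0·16.8

129.7889 g


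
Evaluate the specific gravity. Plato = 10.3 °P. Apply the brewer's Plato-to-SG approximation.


SG = 259/(259 − P)
SG = 259/(259 − 10.3)

1.0414


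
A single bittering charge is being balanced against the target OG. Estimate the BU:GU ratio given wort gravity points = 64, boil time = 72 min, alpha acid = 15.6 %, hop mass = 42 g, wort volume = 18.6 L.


U = 1.65·0.000125^(GP/1000)·(1−e^(−0.04t))/4.15;  IBU = (α/100)·m·U·1000/V;  BU:GU = IBU/GP
U = 1.65·0.000125^(64/1000)·(1−e^(−0.04·72))/4.15 = 0.2111
IBU = (15.6/100)·42·0.2111·1000/18.6 = 74.3719
BU:GU = 74.3719/64

1.1621
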